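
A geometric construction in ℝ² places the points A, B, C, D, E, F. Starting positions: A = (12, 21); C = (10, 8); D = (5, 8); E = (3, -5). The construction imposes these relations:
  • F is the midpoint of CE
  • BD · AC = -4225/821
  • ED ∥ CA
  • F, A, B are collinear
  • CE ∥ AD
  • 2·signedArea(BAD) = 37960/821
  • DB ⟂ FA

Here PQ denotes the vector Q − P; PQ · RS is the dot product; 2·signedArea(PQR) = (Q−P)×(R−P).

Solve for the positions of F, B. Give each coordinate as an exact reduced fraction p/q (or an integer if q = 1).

1. F_x = 13/2  [F is the midpoint of CE]
2. F_y = 3/2  [F is the midpoint of CE]
   → F = (13/2, 3/2)
3. B_x = 6640/821  [F, A, B are collinear ∩ DB ⟂ FA]
4. B_y = 5853/821  [F, A, B are collinear ∩ DB ⟂ FA]
   → B = (6640/821, 5853/821)

B = (6640/821, 5853/821)
F = (13/2, 3/2)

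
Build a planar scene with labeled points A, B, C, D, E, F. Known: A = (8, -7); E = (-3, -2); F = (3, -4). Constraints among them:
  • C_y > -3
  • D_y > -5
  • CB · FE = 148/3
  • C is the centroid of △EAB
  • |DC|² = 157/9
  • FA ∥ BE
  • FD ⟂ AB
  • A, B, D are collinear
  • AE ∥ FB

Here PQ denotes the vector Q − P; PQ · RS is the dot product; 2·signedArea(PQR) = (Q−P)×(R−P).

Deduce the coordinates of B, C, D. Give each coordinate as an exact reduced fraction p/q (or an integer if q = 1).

1. B_x = -8  [FA ∥ BE ∩ AE ∥ FB]
2. B_y = 1  [FA ∥ BE ∩ AE ∥ FB]
   → B = (-8, 1)
3. C_x = -1  [C is the centroid of △EAB]
4. C_y = -8/3  [C is the centroid of △EAB]
   → C = (-1, -8/3)
5. D_x = 14/5  [A, B, D are collinear ∩ FD ⟂ AB]
6. D_y = -22/5  [A, B, D are collinear ∩ FD ⟂ AB]
   → D = (14/5, -22/5)

B = (-8, 1)
C = (-1, -8/3)
D = (14/5, -22/5)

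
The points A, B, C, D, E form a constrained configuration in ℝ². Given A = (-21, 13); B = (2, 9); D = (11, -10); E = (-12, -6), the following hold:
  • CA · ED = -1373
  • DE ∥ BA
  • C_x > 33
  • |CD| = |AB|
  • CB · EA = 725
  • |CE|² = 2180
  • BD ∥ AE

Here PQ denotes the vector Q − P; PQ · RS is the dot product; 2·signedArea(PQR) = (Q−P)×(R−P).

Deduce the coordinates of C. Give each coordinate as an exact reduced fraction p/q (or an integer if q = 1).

C = (34, -14)

1. C_x = 34  [CB · EA = 725 ∩ CA · ED = -1373]
2. C_y = -14  [CB · EA = 725 ∩ CA · ED = -1373]
   → C = (34, -14)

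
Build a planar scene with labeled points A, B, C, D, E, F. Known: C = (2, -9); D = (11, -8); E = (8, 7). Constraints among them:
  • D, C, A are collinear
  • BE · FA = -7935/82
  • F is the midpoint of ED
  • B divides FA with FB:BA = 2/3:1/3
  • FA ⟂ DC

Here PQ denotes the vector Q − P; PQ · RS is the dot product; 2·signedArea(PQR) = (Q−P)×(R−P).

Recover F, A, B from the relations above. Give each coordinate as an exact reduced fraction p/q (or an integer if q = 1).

1. F_x = 19/2  [F is the midpoint of ED]
2. F_y = -1/2  [F is the midpoint of ED]
   → F = (19/2, -1/2)
3. A_x = 424/41  [D, C, A are collinear ∩ FA ⟂ DC]
4. A_y = -331/41  [D, C, A are collinear ∩ FA ⟂ DC]
   → A = (424/41, -331/41)
5. B_x = 825/82  [B divides FA with FB:BA = 2/3:1/3]
6. B_y = -455/82  [B divides FA with FB:BA = 2/3:1/3]
   → B = (825/82, -455/82)

A = (424/41, -331/41)
B = (825/82, -455/82)
F = (19/2, -1/2)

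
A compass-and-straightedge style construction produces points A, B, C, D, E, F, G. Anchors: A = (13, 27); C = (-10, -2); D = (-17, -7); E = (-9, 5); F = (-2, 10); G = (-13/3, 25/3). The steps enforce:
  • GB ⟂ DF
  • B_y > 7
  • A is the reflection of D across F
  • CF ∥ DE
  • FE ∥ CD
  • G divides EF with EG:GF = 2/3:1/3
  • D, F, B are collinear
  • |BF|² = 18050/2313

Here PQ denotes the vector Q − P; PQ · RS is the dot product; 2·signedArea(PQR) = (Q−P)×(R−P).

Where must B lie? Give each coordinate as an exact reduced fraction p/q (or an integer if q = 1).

1. B_x = -989/257  [D, F, B are collinear ∩ GB ⟂ DF]
2. B_y = 6095/771  [D, F, B are collinear ∩ GB ⟂ DF]
   → B = (-989/257, 6095/771)

B = (-989/257, 6095/771)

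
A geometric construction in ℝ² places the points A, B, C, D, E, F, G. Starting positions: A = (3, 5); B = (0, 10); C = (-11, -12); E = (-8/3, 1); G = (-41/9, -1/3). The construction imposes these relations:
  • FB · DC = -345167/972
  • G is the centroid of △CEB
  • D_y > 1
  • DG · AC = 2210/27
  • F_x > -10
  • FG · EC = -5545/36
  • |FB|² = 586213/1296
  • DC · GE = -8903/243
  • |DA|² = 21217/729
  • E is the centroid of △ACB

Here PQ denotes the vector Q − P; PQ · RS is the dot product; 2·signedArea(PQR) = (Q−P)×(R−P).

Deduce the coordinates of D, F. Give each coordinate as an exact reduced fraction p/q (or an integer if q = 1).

1. D_x = -38/27  [DC · GE = -8903/243 ∩ DG · AC = 2210/27]
2. D_y = 17/9  [DC · GE = -8903/243 ∩ DG · AC = 2210/27]
   → D = (-38/27, 17/9)
3. F_x = -169/18  [FG · EC = -5545/36 ∩ FB · DC = -345167/972]
4. F_y = -109/12  [FG · EC = -5545/36 ∩ FB · DC = -345167/972]
   → F = (-169/18, -109/12)

D = (-38/27, 17/9)
F = (-169/18, -109/12)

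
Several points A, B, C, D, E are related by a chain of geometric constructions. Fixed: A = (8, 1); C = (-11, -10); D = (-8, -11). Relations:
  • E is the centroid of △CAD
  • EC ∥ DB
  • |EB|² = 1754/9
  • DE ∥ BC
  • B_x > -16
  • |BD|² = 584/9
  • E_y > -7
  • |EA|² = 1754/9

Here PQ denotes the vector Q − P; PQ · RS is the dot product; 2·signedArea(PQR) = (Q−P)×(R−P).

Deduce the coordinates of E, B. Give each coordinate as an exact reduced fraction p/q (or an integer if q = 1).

B = (-46/3, -43/3)
E = (-11/3, -20/3)

1. E_x = -11/3  [E is the centroid of △CAD]
2. E_y = -20/3  [E is the centroid of △CAD]
   → E = (-11/3, -20/3)
3. B_x = -46/3  [DE ∥ BC ∩ EC ∥ DB]
4. B_y = -43/3  [DE ∥ BC ∩ EC ∥ DB]
   → B = (-46/3, -43/3)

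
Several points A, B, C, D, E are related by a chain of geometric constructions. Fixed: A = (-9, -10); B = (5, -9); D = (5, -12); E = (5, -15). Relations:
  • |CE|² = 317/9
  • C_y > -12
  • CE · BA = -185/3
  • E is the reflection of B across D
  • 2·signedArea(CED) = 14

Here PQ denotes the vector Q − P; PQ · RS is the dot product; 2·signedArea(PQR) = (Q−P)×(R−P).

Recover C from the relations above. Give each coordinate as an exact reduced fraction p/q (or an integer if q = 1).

1. C_x = 1/3  [2·signedArea(CED) = 14 ∩ CE · BA = -185/3]
2. C_y = -34/3  [2·signedArea(CED) = 14 ∩ CE · BA = -185/3]
   → C = (1/3, -34/3)

C = (1/3, -34/3)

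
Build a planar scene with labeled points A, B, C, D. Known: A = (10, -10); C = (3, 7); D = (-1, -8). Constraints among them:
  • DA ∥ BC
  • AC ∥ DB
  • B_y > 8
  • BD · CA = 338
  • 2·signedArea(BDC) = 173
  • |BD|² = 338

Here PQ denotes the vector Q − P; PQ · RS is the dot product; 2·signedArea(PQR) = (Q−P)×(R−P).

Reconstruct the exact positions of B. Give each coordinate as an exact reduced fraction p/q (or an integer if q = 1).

B = (-8, 9)

1. B_x = -8  [DA ∥ BC ∩ AC ∥ DB]
2. B_y = 9  [DA ∥ BC ∩ AC ∥ DB]
   → B = (-8, 9)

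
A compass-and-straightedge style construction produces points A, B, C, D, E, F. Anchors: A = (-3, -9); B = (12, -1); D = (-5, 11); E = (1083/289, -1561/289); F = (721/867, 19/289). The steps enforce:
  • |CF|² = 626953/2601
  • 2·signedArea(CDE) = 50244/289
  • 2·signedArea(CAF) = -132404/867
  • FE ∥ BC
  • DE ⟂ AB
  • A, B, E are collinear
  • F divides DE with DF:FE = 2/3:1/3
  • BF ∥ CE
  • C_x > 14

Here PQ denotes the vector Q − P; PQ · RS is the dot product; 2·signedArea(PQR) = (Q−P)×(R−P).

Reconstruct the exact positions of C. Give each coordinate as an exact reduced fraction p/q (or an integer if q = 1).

C = (12932/867, -1869/289)

1. C_x = 12932/867  [BF ∥ CE ∩ FE ∥ BC]
2. C_y = -1869/289  [BF ∥ CE ∩ FE ∥ BC]
   → C = (12932/867, -1869/289)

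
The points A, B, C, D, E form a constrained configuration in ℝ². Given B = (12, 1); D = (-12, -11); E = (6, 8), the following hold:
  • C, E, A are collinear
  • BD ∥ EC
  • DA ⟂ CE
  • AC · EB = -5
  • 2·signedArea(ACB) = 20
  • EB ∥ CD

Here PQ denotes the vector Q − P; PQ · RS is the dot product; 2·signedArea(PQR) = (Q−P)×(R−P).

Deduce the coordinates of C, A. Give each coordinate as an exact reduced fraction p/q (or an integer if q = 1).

1. C_x = -18  [EB ∥ CD ∩ BD ∥ EC]
2. C_y = -4  [EB ∥ CD ∩ BD ∥ EC]
   → C = (-18, -4)
3. A_x = -16  [C, E, A are collinear ∩ DA ⟂ CE]
4. A_y = -3  [C, E, A are collinear ∩ DA ⟂ CE]
   → A = (-16, -3)

A = (-16, -3)
C = (-18, -4)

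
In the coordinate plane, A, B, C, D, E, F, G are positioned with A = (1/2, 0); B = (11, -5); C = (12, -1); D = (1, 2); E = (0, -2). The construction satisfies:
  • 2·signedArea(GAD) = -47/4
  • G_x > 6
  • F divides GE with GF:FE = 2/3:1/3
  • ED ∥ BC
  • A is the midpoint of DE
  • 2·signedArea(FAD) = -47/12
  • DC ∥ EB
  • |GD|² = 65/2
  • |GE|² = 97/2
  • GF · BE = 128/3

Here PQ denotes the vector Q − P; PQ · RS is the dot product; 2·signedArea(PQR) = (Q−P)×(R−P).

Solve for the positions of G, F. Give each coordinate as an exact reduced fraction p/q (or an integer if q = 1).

F = (13/6, -7/6)
G = (13/2, 1/2)

1. G_x = 13/2  [line -2·x + 1/2·y + 51/4 = 0 ∩ |GE|² = 97/2]
2. G_y = 1/2  [line -2·x + 1/2·y + 51/4 = 0 ∩ |GE|² = 97/2]
   → G = (13/2, 1/2)
3. F_x = 13/6  [F divides GE with GF:FE = 2/3:1/3]
4. F_y = -7/6  [F divides GE with GF:FE = 2/3:1/3]
   → F = (13/6, -7/6)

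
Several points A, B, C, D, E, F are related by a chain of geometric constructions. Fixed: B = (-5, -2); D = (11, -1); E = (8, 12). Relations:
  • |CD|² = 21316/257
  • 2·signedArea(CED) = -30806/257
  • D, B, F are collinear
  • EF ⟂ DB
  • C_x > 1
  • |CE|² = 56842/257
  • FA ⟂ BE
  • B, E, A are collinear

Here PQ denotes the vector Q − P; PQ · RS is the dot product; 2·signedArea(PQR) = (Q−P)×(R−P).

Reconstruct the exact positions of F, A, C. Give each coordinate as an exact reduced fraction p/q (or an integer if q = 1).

A = (171667/93805, 502366/93805)
C = (491/257, -403/257)
F = (2267/257, -292/257)

1. F_x = 2267/257  [D, B, F are collinear ∩ EF ⟂ DB]
2. F_y = -292/257  [D, B, F are collinear ∩ EF ⟂ DB]
   → F = (2267/257, -292/257)
3. A_x = 171667/93805  [B, E, A are collinear ∩ FA ⟂ BE]
4. A_y = 502366/93805  [B, E, A are collinear ∩ FA ⟂ BE]
   → A = (171667/93805, 502366/93805)
5. C_x = 491/257  [line 13·x + 3·y + -5174/257 = 0 ∩ |CE|² = 56842/257]
6. C_y = -403/257  [line 13·x + 3·y + -5174/257 = 0 ∩ |CE|² = 56842/257]
   → C = (491/257, -403/257)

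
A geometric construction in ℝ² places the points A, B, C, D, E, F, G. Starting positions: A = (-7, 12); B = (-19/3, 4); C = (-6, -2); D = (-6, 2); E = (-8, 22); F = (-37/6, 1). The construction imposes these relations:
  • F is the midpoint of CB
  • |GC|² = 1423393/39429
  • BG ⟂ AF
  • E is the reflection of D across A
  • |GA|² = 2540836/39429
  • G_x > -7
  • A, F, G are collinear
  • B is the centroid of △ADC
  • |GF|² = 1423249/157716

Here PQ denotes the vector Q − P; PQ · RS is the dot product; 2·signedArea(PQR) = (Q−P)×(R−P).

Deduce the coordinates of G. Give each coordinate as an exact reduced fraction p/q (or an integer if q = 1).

1. G_x = -84031/13143  [A, F, G are collinear ∩ BG ⟂ AF]
2. G_y = 17504/4381  [A, F, G are collinear ∩ BG ⟂ AF]
   → G = (-84031/13143, 17504/4381)

G = (-84031/13143, 17504/4381)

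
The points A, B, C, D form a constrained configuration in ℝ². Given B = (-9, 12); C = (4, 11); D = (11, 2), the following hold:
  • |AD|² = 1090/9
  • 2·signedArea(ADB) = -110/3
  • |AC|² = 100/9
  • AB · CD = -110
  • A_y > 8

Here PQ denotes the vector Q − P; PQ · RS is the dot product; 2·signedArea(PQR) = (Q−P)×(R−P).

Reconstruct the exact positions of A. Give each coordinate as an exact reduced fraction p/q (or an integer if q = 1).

A = (2, 25/3)

1. A_x = 2  [2·signedArea(ADB) = -110/3 ∩ AB · CD = -110]
2. A_y = 25/3  [2·signedArea(ADB) = -110/3 ∩ AB · CD = -110]
   → A = (2, 25/3)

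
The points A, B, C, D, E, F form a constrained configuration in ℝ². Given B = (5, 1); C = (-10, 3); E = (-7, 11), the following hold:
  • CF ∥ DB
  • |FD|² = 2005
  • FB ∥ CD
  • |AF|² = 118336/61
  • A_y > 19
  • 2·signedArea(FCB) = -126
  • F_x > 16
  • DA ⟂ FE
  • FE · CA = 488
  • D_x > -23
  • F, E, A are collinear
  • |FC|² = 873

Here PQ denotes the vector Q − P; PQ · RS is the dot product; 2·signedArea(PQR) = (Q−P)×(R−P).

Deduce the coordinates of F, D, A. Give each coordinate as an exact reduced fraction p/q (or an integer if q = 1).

A = (-1027/61, 1171/61)
D = (-22, 13)
F = (17, -9)

1. F_x = 17  [line 2·x + 15·y + 101 = 0 ∩ |FC|² = 873]
2. F_y = -9  [line 2·x + 15·y + 101 = 0 ∩ |FC|² = 873]
   → F = (17, -9)
3. D_x = -22  [CF ∥ DB ∩ FB ∥ CD]
4. D_y = 13  [CF ∥ DB ∩ FB ∥ CD]
   → D = (-22, 13)
5. A_x = -1027/61  [F, E, A are collinear ∩ DA ⟂ FE]
6. A_y = 1171/61  [F, E, A are collinear ∩ DA ⟂ FE]
   → A = (-1027/61, 1171/61)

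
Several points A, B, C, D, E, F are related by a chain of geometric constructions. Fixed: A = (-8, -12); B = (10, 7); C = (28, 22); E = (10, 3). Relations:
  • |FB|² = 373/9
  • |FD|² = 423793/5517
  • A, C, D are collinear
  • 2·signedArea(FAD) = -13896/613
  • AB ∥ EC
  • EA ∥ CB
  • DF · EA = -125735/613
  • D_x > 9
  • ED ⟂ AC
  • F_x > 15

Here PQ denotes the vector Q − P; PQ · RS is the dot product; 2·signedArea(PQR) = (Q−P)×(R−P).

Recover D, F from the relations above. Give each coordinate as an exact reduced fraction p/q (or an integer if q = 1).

1. D_x = 5518/613  [A, C, D are collinear ∩ ED ⟂ AC]
2. D_y = 2487/613  [A, C, D are collinear ∩ ED ⟂ AC]
   → D = (5518/613, 2487/613)
3. F_x = 16  [2·signedArea(FAD) = -13896/613 ∩ DF · EA = -125735/613]
4. F_y = 28/3  [2·signedArea(FAD) = -13896/613 ∩ DF · EA = -125735/613]
   → F = (16, 28/3)

D = (5518/613, 2487/613)
F = (16, 28/3)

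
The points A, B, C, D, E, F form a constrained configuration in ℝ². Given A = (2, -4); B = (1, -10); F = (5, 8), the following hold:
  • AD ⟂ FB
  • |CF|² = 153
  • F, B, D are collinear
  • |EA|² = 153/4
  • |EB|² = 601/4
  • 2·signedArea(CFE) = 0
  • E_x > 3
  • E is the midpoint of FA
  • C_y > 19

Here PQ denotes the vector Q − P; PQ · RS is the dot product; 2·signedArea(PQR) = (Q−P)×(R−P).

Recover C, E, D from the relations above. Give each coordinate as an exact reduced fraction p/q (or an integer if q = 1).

C = (8, 20)
D = (197/85, -346/85)
E = (7/2, 2)

1. E_x = 7/2  [E is the midpoint of FA]
2. E_y = 2  [E is the midpoint of FA]
   → E = (7/2, 2)
3. D_x = 197/85  [F, B, D are collinear ∩ AD ⟂ FB]
4. D_y = -346/85  [F, B, D are collinear ∩ AD ⟂ FB]
   → D = (197/85, -346/85)
5. C_x = 8  [line 6·x + -3/2·y + -18 = 0 ∩ |CF|² = 153]
6. C_y = 20  [line 6·x + -3/2·y + -18 = 0 ∩ |CF|² = 153]
   → C = (8, 20)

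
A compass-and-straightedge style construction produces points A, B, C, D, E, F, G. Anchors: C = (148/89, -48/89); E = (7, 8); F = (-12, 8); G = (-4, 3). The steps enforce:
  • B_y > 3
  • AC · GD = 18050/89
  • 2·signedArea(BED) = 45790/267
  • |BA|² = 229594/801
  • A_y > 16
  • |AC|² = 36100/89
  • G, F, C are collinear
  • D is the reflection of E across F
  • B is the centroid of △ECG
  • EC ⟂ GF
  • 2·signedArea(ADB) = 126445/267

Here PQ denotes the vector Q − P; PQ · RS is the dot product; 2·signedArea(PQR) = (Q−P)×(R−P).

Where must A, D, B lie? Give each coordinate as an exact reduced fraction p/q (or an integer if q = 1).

A = (1098/89, 1472/89)
B = (415/267, 931/267)
D = (-31, 8)

1. D_x = -31  [D is the reflection of E across F]
2. D_y = 8  [D is the reflection of E across F]
   → D = (-31, 8)
3. B_x = 415/267  [B is the centroid of △ECG]
4. B_y = 931/267  [B is the centroid of △ECG]
   → B = (415/267, 931/267)
5. A_x = 1098/89  [AC · GD = 18050/89 ∩ 2·signedArea(ADB) = 126445/267]
6. A_y = 1472/89  [AC · GD = 18050/89 ∩ 2·signedArea(ADB) = 126445/267]
   → A = (1098/89, 1472/89)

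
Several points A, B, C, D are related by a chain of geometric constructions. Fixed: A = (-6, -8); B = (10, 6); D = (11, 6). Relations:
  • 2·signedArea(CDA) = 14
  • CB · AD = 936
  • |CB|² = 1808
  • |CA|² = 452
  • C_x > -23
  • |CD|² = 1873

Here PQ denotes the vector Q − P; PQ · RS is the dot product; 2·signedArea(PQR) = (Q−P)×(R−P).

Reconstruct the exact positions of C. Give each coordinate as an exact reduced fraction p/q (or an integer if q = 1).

1. C_x = -22  [2·signedArea(CDA) = 14 ∩ CB · AD = 936]
2. C_y = -22  [2·signedArea(CDA) = 14 ∩ CB · AD = 936]
   → C = (-22, -22)

C = (-22, -22)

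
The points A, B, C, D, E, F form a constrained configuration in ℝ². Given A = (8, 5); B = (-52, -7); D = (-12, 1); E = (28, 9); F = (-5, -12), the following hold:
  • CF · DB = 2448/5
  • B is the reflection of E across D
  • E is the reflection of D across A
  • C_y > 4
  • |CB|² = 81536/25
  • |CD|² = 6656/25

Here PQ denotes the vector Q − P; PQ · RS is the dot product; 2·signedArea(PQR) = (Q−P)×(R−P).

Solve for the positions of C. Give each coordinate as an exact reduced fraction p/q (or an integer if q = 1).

C = (4, 21/5)

1. C_x = 4  [line 40·x + 8·y + -968/5 = 0 ∩ |CD|² = 6656/25]
2. C_y = 21/5  [line 40·x + 8·y + -968/5 = 0 ∩ |CD|² = 6656/25]
   → C = (4, 21/5)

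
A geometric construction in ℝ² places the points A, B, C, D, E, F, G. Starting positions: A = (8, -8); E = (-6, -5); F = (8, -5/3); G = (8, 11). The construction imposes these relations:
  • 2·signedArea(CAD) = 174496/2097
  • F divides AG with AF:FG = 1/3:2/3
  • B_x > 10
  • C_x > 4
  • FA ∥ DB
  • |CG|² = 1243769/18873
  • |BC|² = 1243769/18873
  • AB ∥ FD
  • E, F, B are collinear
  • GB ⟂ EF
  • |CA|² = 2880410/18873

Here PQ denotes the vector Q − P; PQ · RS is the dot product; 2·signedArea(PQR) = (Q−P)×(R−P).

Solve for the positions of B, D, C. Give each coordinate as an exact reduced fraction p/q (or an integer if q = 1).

1. B_x = 2529/233  [E, F, B are collinear ∩ GB ⟂ EF]
2. B_y = -230/233  [E, F, B are collinear ∩ GB ⟂ EF]
   → B = (2529/233, -230/233)
3. D_x = 2529/233  [FA ∥ DB ∩ AB ∥ FD]
4. D_y = 3737/699  [FA ∥ DB ∩ AB ∥ FD]
   → D = (2529/233, 3737/699)
5. C_x = 2995/699  [line -9329/699·x + 665/233·y + 97280/2097 = 0 ∩ |CA|² = 2880410/18873]
6. C_y = 7931/2097  [line -9329/699·x + 665/233·y + 97280/2097 = 0 ∩ |CA|² = 2880410/18873]
   → C = (2995/699, 7931/2097)

B = (2529/233, -230/233)
C = (2995/699, 7931/2097)
D = (2529/233, 3737/699)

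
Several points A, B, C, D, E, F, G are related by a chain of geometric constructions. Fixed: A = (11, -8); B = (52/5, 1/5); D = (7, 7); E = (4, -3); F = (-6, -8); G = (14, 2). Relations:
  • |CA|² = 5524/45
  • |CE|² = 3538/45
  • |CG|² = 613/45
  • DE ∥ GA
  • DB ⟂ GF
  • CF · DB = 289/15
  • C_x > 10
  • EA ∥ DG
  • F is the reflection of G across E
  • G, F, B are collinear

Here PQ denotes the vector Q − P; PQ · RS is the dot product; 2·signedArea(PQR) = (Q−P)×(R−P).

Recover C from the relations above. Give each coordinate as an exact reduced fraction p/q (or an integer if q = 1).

C = (157/15, 46/15)

1. C_x = 157/15  [line -17/5·x + 34/5·y + 221/15 = 0 ∩ |CA|² = 5524/45]
2. C_y = 46/15  [line -17/5·x + 34/5·y + 221/15 = 0 ∩ |CA|² = 5524/45]
   → C = (157/15, 46/15)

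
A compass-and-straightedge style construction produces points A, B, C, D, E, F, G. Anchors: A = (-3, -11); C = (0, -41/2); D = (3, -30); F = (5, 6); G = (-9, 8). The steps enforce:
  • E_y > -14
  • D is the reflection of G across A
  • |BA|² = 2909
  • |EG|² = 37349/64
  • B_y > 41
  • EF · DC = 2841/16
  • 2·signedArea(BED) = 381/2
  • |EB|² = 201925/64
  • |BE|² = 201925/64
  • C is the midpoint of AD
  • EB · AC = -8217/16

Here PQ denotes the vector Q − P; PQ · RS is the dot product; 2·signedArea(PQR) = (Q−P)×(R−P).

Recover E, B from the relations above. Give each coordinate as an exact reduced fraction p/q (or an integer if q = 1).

B = (7, 42)
E = (5/4, -111/8)

1. E_x = 5/4  [line 3·x + -19/2·y + -2169/16 = 0 ∩ |EG|² = 37349/64]
2. E_y = -111/8  [line 3·x + -19/2·y + -2169/16 = 0 ∩ |EG|² = 37349/64]
   → E = (5/4, -111/8)
3. B_x = 7  [2·signedArea(BED) = 381/2 ∩ EB · AC = -8217/16]
4. B_y = 42  [2·signedArea(BED) = 381/2 ∩ EB · AC = -8217/16]
   → B = (7, 42)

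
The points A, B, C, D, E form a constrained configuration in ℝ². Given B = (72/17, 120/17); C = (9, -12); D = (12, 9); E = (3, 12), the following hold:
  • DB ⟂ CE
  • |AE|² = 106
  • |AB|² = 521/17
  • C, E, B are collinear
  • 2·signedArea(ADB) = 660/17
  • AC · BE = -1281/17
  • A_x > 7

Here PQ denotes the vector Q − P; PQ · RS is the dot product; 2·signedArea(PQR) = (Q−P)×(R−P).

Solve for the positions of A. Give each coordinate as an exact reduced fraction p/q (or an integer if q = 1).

A = (8, 3)

1. A_x = 8  [line 33/17·x + -132/17·y + 132/17 = 0 ∩ |AE|² = 106]
2. A_y = 3  [line 33/17·x + -132/17·y + 132/17 = 0 ∩ |AE|² = 106]
   → A = (8, 3)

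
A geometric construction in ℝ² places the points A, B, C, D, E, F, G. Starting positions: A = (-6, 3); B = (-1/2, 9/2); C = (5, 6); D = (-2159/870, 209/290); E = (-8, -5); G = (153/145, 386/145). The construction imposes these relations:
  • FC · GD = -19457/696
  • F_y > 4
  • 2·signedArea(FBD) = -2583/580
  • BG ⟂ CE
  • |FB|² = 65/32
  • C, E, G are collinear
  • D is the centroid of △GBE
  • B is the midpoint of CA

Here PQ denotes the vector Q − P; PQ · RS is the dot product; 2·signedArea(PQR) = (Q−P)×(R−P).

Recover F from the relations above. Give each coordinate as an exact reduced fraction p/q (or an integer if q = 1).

1. F_x = -15/8  [2·signedArea(FBD) = -2583/580 ∩ FC · GD = -19457/696]
2. F_y = 33/8  [2·signedArea(FBD) = -2583/580 ∩ FC · GD = -19457/696]
   → F = (-15/8, 33/8)

F = (-15/8, 33/8)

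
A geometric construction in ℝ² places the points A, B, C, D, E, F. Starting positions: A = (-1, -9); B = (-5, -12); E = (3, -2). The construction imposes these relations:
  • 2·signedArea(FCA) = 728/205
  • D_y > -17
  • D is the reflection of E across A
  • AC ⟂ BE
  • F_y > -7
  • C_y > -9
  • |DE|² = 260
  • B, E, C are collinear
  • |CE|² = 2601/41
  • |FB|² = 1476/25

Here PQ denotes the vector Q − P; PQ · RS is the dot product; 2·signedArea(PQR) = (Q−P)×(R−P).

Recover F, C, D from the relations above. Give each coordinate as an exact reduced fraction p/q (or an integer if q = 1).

1. C_x = -81/41  [B, E, C are collinear ∩ AC ⟂ BE]
2. C_y = -337/41  [B, E, C are collinear ∩ AC ⟂ BE]
   → C = (-81/41, -337/41)
3. D_x = -5  [D is the reflection of E across A]
4. D_y = -16  [D is the reflection of E across A]
   → D = (-5, -16)
5. F_x = -1/5  [line 32/41·x + 40/41·y + 1232/205 = 0 ∩ |FB|² = 1476/25]
6. F_y = -6  [line 32/41·x + 40/41·y + 1232/205 = 0 ∩ |FB|² = 1476/25]
   → F = (-1/5, -6)

C = (-81/41, -337/41)
D = (-5, -16)
F = (-1/5, -6)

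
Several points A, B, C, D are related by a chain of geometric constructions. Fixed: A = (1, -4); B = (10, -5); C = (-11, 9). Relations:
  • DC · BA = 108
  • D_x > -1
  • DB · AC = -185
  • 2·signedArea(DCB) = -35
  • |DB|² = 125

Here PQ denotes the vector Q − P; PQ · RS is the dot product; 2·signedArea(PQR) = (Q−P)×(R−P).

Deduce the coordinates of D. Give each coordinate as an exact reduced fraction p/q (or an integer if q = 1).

1. D_x = 0  [DC · BA = 108 ∩ DB · AC = -185]
2. D_y = 0  [DC · BA = 108 ∩ DB · AC = -185]
   → D = (0, 0)

D = (0, 0)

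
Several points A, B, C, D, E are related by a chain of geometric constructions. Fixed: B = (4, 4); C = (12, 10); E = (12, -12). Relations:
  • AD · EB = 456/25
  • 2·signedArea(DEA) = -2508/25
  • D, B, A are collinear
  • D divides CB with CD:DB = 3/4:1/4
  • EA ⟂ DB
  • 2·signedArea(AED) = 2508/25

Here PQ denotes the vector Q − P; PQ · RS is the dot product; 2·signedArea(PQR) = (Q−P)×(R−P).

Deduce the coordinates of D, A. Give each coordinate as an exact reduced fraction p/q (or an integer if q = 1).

A = (36/25, 52/25)
D = (6, 11/2)

1. D_x = 6  [D divides CB with CD:DB = 3/4:1/4]
2. D_y = 11/2  [D divides CB with CD:DB = 3/4:1/4]
   → D = (6, 11/2)
3. A_x = 36/25  [D, B, A are collinear ∩ EA ⟂ DB]
4. A_y = 52/25  [D, B, A are collinear ∩ EA ⟂ DB]
   → A = (36/25, 52/25)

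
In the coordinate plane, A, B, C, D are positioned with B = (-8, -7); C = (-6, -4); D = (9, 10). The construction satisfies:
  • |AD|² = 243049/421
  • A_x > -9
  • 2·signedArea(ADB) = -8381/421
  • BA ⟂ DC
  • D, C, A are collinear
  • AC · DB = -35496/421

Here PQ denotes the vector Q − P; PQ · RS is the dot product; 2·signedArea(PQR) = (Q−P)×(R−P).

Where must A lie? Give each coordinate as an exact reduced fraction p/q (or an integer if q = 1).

1. A_x = -3606/421  [D, C, A are collinear ∩ BA ⟂ DC]
2. A_y = -2692/421  [D, C, A are collinear ∩ BA ⟂ DC]
   → A = (-3606/421, -2692/421)

A = (-3606/421, -2692/421)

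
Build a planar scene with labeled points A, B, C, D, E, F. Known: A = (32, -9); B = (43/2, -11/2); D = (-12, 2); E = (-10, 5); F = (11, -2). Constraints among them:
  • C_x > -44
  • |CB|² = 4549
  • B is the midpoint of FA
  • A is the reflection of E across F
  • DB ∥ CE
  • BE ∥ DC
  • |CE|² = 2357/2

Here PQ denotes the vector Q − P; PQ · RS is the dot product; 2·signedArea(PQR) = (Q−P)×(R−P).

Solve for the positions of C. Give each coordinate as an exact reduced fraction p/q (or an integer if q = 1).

C = (-87/2, 25/2)

1. C_x = -87/2  [DB ∥ CE ∩ BE ∥ DC]
2. C_y = 25/2  [DB ∥ CE ∩ BE ∥ DC]
   → C = (-87/2, 25/2)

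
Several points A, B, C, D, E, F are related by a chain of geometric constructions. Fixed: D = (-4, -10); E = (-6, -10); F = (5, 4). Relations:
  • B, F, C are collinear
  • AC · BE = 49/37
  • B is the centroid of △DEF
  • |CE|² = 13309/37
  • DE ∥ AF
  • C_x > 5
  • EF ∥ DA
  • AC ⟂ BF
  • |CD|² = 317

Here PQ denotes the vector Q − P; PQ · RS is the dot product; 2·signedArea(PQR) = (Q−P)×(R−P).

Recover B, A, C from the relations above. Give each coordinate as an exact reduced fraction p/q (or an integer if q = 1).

A = (7, 4)
B = (-5/3, -16/3)
C = (210/37, 183/37)

1. B_x = -5/3  [B is the centroid of △DEF]
2. B_y = -16/3  [B is the centroid of △DEF]
   → B = (-5/3, -16/3)
3. A_x = 7  [DE ∥ AF ∩ EF ∥ DA]
4. A_y = 4  [DE ∥ AF ∩ EF ∥ DA]
   → A = (7, 4)
5. C_x = 210/37  [B, F, C are collinear ∩ AC ⟂ BF]
6. C_y = 183/37  [B, F, C are collinear ∩ AC ⟂ BF]
   → C = (210/37, 183/37)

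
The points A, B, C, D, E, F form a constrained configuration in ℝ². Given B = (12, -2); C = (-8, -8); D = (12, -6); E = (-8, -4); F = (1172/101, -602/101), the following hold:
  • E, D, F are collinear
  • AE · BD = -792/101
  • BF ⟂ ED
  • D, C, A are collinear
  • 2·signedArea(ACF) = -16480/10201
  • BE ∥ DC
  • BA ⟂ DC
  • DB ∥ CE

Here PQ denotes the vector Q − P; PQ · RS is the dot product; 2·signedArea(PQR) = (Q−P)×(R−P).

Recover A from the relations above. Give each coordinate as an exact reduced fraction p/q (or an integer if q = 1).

A = (1252/101, -602/101)

1. A_x = 1252/101  [D, C, A are collinear ∩ BA ⟂ DC]
2. A_y = -602/101  [D, C, A are collinear ∩ BA ⟂ DC]
   → A = (1252/101, -602/101)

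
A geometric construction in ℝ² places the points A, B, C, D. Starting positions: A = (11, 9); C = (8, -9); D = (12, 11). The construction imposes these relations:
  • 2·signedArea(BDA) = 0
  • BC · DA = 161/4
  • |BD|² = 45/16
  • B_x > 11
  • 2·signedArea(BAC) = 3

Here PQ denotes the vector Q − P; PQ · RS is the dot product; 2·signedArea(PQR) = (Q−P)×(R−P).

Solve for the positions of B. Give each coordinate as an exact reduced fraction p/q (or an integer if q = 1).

1. B_x = 45/4  [2·signedArea(BDA) = 0 ∩ BC · DA = 161/4]
2. B_y = 19/2  [2·signedArea(BDA) = 0 ∩ BC · DA = 161/4]
   → B = (45/4, 19/2)

B = (45/4, 19/2)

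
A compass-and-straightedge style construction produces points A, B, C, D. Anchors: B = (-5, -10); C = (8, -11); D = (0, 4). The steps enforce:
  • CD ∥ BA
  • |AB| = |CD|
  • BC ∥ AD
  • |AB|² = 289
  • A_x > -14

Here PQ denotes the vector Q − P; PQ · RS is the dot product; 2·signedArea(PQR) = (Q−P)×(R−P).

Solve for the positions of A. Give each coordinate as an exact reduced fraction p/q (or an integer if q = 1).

A = (-13, 5)

1. A_x = -13  [BC ∥ AD ∩ CD ∥ BA]
2. A_y = 5  [BC ∥ AD ∩ CD ∥ BA]
   → A = (-13, 5)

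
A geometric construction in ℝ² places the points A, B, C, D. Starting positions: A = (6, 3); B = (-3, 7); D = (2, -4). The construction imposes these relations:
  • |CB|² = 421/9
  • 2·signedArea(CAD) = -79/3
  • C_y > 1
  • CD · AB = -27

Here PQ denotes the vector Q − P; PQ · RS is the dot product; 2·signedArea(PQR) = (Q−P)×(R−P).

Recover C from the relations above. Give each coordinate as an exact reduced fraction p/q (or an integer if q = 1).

1. C_x = 5/3  [CD · AB = -27 ∩ 2·signedArea(CAD) = -79/3]
2. C_y = 2  [CD · AB = -27 ∩ 2·signedArea(CAD) = -79/3]
   → C = (5/3, 2)

C = (5/3, 2)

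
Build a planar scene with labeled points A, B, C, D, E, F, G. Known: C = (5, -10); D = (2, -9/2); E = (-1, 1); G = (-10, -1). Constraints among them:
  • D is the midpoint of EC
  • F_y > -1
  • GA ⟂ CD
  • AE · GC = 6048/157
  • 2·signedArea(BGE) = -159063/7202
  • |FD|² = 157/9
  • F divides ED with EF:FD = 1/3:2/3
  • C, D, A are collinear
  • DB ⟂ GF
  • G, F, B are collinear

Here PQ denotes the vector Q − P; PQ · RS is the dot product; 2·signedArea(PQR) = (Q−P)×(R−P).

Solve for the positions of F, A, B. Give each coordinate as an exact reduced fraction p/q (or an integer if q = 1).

A = (-349/157, 509/157)
B = (6980/3601, -5769/7202)
F = (0, -5/6)

1. F_x = 0  [F divides ED with EF:FD = 1/3:2/3]
2. F_y = -5/6  [F divides ED with EF:FD = 1/3:2/3]
   → F = (0, -5/6)
3. A_x = -349/157  [C, D, A are collinear ∩ GA ⟂ CD]
4. A_y = 509/157  [C, D, A are collinear ∩ GA ⟂ CD]
   → A = (-349/157, 509/157)
5. B_x = 6980/3601  [G, F, B are collinear ∩ DB ⟂ GF]
6. B_y = -5769/7202  [G, F, B are collinear ∩ DB ⟂ GF]
   → B = (6980/3601, -5769/7202)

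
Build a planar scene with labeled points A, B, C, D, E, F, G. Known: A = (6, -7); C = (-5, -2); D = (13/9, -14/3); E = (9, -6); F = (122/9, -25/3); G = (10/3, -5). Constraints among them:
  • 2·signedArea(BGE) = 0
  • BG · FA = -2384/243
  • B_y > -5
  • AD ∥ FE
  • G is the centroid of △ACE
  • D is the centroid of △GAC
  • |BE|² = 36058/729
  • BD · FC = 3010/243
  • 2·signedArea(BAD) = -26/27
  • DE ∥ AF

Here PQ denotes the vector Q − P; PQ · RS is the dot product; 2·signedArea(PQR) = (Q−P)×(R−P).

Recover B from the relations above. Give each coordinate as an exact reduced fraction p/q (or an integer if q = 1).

1. B_x = 56/27  [2·signedArea(BGE) = 0 ∩ BG · FA = -2384/243]
2. B_y = -43/9  [2·signedArea(BGE) = 0 ∩ BG · FA = -2384/243]
   → B = (56/27, -43/9)

B = (56/27, -43/9)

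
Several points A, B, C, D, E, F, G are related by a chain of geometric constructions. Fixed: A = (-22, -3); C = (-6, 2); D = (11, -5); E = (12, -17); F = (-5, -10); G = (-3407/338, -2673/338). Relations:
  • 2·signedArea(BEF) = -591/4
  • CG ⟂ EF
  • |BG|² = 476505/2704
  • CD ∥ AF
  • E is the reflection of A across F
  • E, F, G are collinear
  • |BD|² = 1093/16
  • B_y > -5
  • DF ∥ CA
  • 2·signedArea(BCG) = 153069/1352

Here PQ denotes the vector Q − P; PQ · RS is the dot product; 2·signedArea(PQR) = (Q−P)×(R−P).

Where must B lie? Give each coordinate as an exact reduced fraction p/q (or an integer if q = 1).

B = (11/4, -9/2)

1. B_x = 11/4  [2·signedArea(BCG) = 153069/1352 ∩ 2·signedArea(BEF) = -591/4]
2. B_y = -9/2  [2·signedArea(BCG) = 153069/1352 ∩ 2·signedArea(BEF) = -591/4]
   → B = (11/4, -9/2)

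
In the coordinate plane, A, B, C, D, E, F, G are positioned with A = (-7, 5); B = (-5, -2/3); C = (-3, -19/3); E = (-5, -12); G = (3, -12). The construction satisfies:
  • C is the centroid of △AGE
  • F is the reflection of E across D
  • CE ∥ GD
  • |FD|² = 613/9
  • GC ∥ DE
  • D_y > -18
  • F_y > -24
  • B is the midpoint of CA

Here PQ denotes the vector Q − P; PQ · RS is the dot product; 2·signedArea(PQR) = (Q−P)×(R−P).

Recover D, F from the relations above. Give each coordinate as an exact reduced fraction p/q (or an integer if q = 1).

1. D_x = 1  [GC ∥ DE ∩ CE ∥ GD]
2. D_y = -53/3  [GC ∥ DE ∩ CE ∥ GD]
   → D = (1, -53/3)
3. F_x = 7  [F is the reflection of E across D]
4. F_y = -70/3  [F is the reflection of E across D]
   → F = (7, -70/3)

D = (1, -53/3)
F = (7, -70/3)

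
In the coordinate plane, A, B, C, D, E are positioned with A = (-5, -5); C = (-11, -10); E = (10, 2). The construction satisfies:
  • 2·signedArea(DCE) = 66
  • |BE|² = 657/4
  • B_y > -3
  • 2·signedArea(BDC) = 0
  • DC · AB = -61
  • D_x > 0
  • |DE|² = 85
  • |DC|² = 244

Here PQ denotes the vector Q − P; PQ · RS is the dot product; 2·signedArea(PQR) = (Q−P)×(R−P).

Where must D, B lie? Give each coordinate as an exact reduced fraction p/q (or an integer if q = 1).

1. D_x = 1  [line -12·x + 21·y + 12 = 0 ∩ |DC|² = 244]
2. D_y = 0  [line -12·x + 21·y + 12 = 0 ∩ |DC|² = 244]
   → D = (1, 0)
3. B_x = -2  [DC · AB = -61 ∩ 2·signedArea(BDC) = 0]
4. B_y = -5/2  [DC · AB = -61 ∩ 2·signedArea(BDC) = 0]
   → B = (-2, -5/2)

B = (-2, -5/2)
D = (1, 0)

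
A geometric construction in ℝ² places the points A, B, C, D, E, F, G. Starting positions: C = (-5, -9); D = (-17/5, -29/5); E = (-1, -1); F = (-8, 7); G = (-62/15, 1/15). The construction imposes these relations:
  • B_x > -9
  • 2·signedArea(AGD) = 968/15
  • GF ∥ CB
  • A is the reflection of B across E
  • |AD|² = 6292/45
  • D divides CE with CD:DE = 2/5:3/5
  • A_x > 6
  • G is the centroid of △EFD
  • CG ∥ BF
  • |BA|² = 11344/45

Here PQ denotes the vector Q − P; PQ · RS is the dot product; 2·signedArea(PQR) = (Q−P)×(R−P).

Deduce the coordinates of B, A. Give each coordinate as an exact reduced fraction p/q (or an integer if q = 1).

A = (103/15, 1/15)
B = (-133/15, -31/15)

1. B_x = -133/15  [CG ∥ BF ∩ GF ∥ CB]
2. B_y = -31/15  [CG ∥ BF ∩ GF ∥ CB]
   → B = (-133/15, -31/15)
3. A_x = 103/15  [A is the reflection of B across E]
4. A_y = 1/15  [A is the reflection of B across E]
   → A = (103/15, 1/15)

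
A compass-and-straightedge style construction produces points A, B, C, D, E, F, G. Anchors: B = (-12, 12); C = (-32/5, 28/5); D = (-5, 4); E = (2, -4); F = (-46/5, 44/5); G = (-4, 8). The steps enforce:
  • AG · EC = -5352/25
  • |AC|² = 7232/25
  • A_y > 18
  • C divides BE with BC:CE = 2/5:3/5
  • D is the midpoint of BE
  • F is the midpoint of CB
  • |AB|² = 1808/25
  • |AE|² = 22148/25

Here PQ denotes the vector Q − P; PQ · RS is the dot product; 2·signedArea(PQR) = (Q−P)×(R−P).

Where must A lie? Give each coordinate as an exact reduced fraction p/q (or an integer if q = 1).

1. A_x = -88/5  [line 42/5·x + -48/5·y + 8112/25 = 0 ∩ |AC|² = 7232/25]
2. A_y = 92/5  [line 42/5·x + -48/5·y + 8112/25 = 0 ∩ |AC|² = 7232/25]
   → A = (-88/5, 92/5)

A = (-88/5, 92/5)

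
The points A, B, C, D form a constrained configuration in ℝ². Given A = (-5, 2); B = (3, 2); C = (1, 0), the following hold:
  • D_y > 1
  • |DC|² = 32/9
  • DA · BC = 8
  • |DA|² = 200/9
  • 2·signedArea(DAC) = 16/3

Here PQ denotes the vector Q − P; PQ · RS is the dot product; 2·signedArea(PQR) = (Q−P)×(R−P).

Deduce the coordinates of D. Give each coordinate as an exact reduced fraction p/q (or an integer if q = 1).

1. D_x = -1/3  [2·signedArea(DAC) = 16/3 ∩ DA · BC = 8]
2. D_y = 4/3  [2·signedArea(DAC) = 16/3 ∩ DA · BC = 8]
   → D = (-1/3, 4/3)

D = (-1/3, 4/3)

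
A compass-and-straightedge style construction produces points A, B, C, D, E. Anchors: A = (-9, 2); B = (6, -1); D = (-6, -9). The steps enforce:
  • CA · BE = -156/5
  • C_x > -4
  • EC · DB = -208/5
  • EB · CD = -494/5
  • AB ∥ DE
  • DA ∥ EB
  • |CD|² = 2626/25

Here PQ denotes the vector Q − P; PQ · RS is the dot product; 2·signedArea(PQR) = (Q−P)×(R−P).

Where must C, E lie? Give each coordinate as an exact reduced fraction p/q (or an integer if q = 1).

C = (-3, 4/5)
E = (9, -12)

1. E_x = 9  [DA ∥ EB ∩ AB ∥ DE]
2. E_y = -12  [DA ∥ EB ∩ AB ∥ DE]
   → E = (9, -12)
3. C_x = -3  [CA · BE = -156/5 ∩ EC · DB = -208/5]
4. C_y = 4/5  [CA · BE = -156/5 ∩ EC · DB = -208/5]
   → C = (-3, 4/5)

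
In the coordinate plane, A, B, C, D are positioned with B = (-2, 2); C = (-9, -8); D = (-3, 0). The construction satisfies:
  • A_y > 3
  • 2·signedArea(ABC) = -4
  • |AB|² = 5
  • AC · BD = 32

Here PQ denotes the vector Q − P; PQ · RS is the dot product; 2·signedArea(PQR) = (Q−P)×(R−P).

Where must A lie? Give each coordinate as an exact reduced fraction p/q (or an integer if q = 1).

1. A_x = -1  [2·signedArea(ABC) = -4 ∩ AC · BD = 32]
2. A_y = 4  [2·signedArea(ABC) = -4 ∩ AC · BD = 32]
   → A = (-1, 4)

A = (-1, 4)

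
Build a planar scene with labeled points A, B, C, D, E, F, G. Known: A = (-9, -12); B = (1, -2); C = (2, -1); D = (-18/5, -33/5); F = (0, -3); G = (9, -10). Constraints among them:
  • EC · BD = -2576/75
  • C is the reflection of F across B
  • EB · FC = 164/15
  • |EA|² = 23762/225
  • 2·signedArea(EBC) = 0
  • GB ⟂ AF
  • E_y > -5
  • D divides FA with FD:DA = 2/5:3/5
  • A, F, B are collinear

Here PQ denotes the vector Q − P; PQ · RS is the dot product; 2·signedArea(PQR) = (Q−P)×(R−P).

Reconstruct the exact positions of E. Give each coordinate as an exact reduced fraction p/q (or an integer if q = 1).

1. E_x = -26/15  [2·signedArea(EBC) = 0 ∩ EB · FC = 164/15]
2. E_y = -71/15  [2·signedArea(EBC) = 0 ∩ EB · FC = 164/15]
   → E = (-26/15, -71/15)

E = (-26/15, -71/15)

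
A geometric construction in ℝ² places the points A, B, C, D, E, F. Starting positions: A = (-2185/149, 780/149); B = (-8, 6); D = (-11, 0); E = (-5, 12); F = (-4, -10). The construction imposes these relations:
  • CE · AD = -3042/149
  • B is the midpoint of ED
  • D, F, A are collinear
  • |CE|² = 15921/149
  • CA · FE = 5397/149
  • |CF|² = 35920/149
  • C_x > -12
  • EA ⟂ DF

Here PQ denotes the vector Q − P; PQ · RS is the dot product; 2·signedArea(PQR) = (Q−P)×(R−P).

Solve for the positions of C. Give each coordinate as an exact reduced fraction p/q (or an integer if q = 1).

1. C_x = -1672/149  [CE · AD = -3042/149 ∩ CA · FE = 5397/149]
2. C_y = 558/149  [CE · AD = -3042/149 ∩ CA · FE = 5397/149]
   → C = (-1672/149, 558/149)

C = (-1672/149, 558/149)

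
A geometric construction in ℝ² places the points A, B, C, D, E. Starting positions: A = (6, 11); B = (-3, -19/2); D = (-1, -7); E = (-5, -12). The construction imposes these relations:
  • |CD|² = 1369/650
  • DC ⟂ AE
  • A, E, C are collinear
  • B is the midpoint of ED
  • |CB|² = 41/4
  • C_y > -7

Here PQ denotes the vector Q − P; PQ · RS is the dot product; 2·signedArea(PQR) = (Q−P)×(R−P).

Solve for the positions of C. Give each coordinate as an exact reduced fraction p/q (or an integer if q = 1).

C = (-1501/650, -4143/650)

1. C_x = -1501/650  [A, E, C are collinear ∩ DC ⟂ AE]
2. C_y = -4143/650  [A, E, C are collinear ∩ DC ⟂ AE]
   → C = (-1501/650, -4143/650)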